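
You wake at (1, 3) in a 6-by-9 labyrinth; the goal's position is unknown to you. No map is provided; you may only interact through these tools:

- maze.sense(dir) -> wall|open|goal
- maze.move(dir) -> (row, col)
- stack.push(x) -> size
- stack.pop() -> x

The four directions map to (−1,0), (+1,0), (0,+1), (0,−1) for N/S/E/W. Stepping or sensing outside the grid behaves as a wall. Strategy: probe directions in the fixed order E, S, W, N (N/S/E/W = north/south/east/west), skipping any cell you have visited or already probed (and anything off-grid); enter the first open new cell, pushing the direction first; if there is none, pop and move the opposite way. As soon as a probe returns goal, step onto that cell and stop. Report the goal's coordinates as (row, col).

> sense dir=east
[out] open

> push x=east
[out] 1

> move dir=east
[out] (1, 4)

> sense dir=east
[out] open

> push x=east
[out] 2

> move dir=east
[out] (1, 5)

> sense dir=east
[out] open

> push x=east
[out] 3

> move dir=east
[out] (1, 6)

> sense dir=east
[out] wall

> sense dir=south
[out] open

> push x=south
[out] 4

> move dir=south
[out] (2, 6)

> sense dir=east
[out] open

> push x=east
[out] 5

> move dir=east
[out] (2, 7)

> sense dir=east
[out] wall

> sense dir=south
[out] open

> push x=south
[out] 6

> move dir=south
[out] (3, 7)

> sense dir=east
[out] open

> push x=east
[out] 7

> move dir=east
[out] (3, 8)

> sense dir=south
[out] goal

> move dir=south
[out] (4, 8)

Answer: (4, 8)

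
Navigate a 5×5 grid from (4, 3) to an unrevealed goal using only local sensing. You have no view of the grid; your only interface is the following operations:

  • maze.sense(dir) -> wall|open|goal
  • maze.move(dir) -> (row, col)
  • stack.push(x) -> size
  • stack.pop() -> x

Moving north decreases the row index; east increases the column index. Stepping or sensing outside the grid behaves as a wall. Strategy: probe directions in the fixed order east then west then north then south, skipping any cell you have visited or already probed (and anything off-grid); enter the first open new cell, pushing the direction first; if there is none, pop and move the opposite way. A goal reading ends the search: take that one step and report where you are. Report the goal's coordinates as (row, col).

→ sense(dir=east)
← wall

→ sense(dir=west)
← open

→ push(x=west)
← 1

→ move(dir=west)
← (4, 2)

→ sense(dir=west)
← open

→ push(x=west)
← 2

→ move(dir=west)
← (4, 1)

→ sense(dir=west)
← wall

→ sense(dir=north)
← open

→ push(x=north)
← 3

→ move(dir=north)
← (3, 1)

→ sense(dir=east)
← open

→ push(x=east)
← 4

→ move(dir=east)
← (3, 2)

→ sense(dir=east)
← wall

→ sense(dir=north)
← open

→ push(x=north)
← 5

→ move(dir=north)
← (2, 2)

→ sense(dir=east)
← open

→ push(x=east)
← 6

→ move(dir=east)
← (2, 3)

→ sense(dir=east)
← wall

→ sense(dir=north)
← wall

→ pop()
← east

→ move(dir=west)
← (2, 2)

→ sense(dir=west)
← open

→ push(x=west)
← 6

→ move(dir=west)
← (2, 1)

→ sense(dir=west)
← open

→ push(x=west)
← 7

→ move(dir=west)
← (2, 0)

→ sense(dir=north)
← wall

→ sense(dir=south)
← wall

→ pop()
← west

→ move(dir=east)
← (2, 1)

→ sense(dir=north)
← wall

→ pop()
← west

→ move(dir=east)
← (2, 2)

→ sense(dir=north)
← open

→ push(x=north)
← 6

→ move(dir=north)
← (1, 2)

→ sense(dir=north)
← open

→ push(x=north)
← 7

→ move(dir=north)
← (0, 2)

→ sense(dir=east)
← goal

→ move(dir=east)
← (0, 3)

Answer: (0, 3)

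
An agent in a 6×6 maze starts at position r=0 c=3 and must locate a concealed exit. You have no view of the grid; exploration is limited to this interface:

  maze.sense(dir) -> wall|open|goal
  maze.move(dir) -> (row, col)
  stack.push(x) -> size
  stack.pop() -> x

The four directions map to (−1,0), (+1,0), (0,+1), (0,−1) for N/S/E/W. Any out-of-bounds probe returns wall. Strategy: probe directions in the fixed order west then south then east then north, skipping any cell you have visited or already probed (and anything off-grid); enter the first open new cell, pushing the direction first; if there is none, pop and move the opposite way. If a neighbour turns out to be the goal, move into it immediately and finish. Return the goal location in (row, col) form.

I use sense passing west, yielding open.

Next I call push passing west, → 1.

I invoke move passing west, which returns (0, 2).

I invoke sense passing west, yielding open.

I invoke push passing west, → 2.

Then move passing west, and get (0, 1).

Calling sense passing west, and observe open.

I try push passing west, and get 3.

I call move passing west, and observe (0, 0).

I use sense passing south, and get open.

I try push passing south, and get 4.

Then move passing south, which returns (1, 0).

I call sense passing south, : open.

Now I run push passing south, which returns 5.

Next I call move passing south, giving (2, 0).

I invoke sense passing south, and get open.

I try push passing south, → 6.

Invoking move passing south, yielding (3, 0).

I use sense passing south, — result: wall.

Using sense passing east, which returns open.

I use push passing east, — result: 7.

Now I run move passing east, and get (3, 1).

I invoke sense passing south, yielding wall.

I run sense passing east, : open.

I call push passing east, : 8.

I run move passing east, → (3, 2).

I call sense passing south, and observe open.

Using push passing south, and see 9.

I run move passing south, yielding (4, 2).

Now I run sense passing south, and get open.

I run push passing south, and observe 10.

Invoking move passing south, and get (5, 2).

I use sense passing west, — result: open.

Calling push passing west, — result: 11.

Next I call move passing west, and get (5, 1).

I run sense passing west, and get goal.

I use move passing west, → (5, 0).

Answer: (5, 0)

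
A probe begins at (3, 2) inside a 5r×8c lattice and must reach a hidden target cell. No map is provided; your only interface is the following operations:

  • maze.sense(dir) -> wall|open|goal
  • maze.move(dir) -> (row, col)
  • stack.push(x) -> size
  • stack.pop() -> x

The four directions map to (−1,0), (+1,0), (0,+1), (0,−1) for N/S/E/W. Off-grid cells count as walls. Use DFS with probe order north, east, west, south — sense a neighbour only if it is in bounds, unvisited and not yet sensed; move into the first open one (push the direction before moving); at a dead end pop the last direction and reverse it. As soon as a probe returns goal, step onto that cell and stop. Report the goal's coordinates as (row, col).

I call sense(north), : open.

I invoke push(north), and get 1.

I try move(north), giving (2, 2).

Next I call sense(north), giving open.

I invoke push(north), and see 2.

Using move(north), : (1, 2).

I invoke sense(north), : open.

I call push(north), — result: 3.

Invoking move(north), and get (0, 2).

Then sense(east), and see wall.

I run sense(west), and see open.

I run push(west), which returns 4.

Now I run move(west), — result: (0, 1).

I invoke sense(west), : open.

I run push(west), yielding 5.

Invoking move(west), and get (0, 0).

I try sense(south), and observe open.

Now I run push(south), — result: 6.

Using move(south), → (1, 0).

I try sense(east), yielding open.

Now I run push(east), giving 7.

I call move(east), which returns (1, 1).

I run sense(south), giving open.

I invoke push(south), — result: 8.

I use move(south), which returns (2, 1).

I run sense(west), and observe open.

Calling push(west), — result: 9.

Calling move(west), — result: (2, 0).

Using sense(south), and get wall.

Next I call pop(), giving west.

Now I run move(east), and get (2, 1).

I run sense(south), and get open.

Now I run push(south), → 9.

Now I run move(south), yielding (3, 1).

I use sense(south), : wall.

I run pop(), yielding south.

Now I run move(north), and see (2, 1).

I run pop, → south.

Then move(north), giving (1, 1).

Invoking pop, and see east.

Now I run move(west), and observe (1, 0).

Now I run pop, yielding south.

I try move(north), which returns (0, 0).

I run pop, and see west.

Now I run move(east), — result: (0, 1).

Using pop(), and observe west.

Using move(east), yielding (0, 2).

Calling pop(), giving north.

I try move(south), → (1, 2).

Using sense(east), and observe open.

I invoke push(east), which returns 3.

I run move(east), and observe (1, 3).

Now I run sense(east), and get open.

I use push(east), and get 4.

I run move(east), and observe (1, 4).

Invoking sense(north), which returns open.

Then push(north), and get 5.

I invoke move(north), — result: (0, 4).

Next I call sense(east), yielding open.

I invoke push(east), and see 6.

I invoke move(east), giving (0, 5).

Calling sense(east), giving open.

Now I run push(east), : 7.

Calling move(east), and see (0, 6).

I run sense(east), and observe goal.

I use move(east), giving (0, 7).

Answer: (0, 7)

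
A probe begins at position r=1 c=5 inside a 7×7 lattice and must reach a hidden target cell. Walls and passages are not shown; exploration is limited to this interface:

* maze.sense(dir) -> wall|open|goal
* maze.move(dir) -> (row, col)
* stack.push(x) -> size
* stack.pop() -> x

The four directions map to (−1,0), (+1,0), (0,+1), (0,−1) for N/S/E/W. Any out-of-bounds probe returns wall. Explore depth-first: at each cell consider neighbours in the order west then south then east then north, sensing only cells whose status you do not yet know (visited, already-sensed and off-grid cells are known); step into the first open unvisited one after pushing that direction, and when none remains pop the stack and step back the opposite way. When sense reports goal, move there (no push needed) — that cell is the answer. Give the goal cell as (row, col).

Do: sense[dir: west]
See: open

Do: push[x: west]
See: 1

Do: move[dir: west]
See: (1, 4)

Do: sense[dir: west]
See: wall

Do: sense[dir: south]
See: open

Do: push[x: south]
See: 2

Do: move[dir: south]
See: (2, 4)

Do: sense[dir: west]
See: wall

Do: sense[dir: south]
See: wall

Do: sense[dir: east]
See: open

Do: push[x: east]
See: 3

Do: move[dir: east]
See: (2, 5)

Do: sense[dir: south]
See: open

Do: push[x: south]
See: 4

Do: move[dir: south]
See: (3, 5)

Do: sense[dir: south]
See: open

Do: push[x: south]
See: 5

Do: move[dir: south]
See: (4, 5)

Do: sense[dir: west]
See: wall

Do: sense[dir: south]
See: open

Do: push[x: south]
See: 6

Do: move[dir: south]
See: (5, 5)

Do: sense[dir: west]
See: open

Do: push[x: west]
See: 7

Do: move[dir: west]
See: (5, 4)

Do: sense[dir: west]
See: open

Do: push[x: west]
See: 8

Do: move[dir: west]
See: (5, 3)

Do: sense[dir: west]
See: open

Do: push[x: west]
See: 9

Do: move[dir: west]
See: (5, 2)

Do: sense[dir: west]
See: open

Do: push[x: west]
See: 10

Do: move[dir: west]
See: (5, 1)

Do: sense[dir: west]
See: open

Do: push[x: west]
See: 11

Do: move[dir: west]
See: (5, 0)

Do: sense[dir: south]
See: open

Do: push[x: south]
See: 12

Do: move[dir: south]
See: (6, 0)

Do: sense[dir: east]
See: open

Do: push[x: east]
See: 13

Do: move[dir: east]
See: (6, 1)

Do: sense[dir: east]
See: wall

Do: pop[]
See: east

Do: move[dir: west]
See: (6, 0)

Do: pop[]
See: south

Do: move[dir: north]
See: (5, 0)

Do: sense[dir: north]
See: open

Do: push[x: north]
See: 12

Do: move[dir: north]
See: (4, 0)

Do: sense[dir: east]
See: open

Do: push[x: east]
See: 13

Do: move[dir: east]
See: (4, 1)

Do: sense[dir: east]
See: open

Do: push[x: east]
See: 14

Do: move[dir: east]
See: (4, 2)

Do: sense[dir: east]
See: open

Do: push[x: east]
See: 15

Do: move[dir: east]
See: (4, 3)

Do: sense[dir: north]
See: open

Do: push[x: north]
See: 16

Do: move[dir: north]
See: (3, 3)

Do: sense[dir: west]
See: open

Do: push[x: west]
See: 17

Do: move[dir: west]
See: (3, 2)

Do: sense[dir: west]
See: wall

Do: sense[dir: north]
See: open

Do: push[x: north]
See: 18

Do: move[dir: north]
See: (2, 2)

Do: sense[dir: west]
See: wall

Do: sense[dir: north]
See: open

Do: push[x: north]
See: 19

Do: move[dir: north]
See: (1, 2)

Do: sense[dir: west]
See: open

Do: push[x: west]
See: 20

Do: move[dir: west]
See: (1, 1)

Do: sense[dir: west]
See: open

Do: push[x: west]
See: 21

Do: move[dir: west]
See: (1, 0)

Do: sense[dir: south]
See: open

Do: push[x: south]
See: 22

Do: move[dir: south]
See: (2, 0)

Do: sense[dir: south]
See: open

Do: push[x: south]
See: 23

Do: move[dir: south]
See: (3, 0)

Do: pop[]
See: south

Do: move[dir: north]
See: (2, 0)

Do: pop[]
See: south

Do: move[dir: north]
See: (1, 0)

Do: sense[dir: north]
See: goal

Do: move[dir: north]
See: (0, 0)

Answer: (0, 0)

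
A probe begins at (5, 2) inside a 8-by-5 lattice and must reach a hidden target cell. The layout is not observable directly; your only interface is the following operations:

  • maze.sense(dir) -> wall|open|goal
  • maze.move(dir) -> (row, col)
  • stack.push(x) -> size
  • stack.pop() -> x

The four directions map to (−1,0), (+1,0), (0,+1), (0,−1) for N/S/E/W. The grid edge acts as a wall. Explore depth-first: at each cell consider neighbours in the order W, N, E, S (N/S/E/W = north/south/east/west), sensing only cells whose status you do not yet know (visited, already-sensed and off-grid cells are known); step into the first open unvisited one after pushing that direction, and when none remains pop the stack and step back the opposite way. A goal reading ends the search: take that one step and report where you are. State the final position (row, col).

~$ maze.sense west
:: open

~$ stack.push west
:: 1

~$ maze.move west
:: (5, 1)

~$ maze.sense west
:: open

~$ stack.push west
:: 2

~$ maze.move west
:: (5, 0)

~$ maze.sense north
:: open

~$ stack.push north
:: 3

~$ maze.move north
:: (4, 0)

~$ maze.sense north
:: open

~$ stack.push north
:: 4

~$ maze.move north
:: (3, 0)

~$ maze.sense north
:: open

~$ stack.push north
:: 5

~$ maze.move north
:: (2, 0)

~$ maze.sense north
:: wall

~$ maze.sense east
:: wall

~$ stack.pop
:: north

~$ maze.move south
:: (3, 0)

~$ maze.sense east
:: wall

~$ stack.pop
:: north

~$ maze.move south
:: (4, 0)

~$ maze.sense east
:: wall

~$ stack.pop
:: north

~$ maze.move south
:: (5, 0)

~$ maze.sense south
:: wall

~$ stack.pop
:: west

~$ maze.move east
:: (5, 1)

~$ maze.sense south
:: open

~$ stack.push south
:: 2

~$ maze.move south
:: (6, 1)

~$ maze.sense east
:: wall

~$ maze.sense south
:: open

~$ stack.push south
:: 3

~$ maze.move south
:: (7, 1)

~$ maze.sense west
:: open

~$ stack.push west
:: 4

~$ maze.move west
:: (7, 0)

~$ stack.pop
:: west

~$ maze.move east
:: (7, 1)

~$ maze.sense east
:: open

~$ stack.push east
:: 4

~$ maze.move east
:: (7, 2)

~$ maze.sense east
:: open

~$ stack.push east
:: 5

~$ maze.move east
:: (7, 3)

~$ maze.sense north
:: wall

~$ maze.sense east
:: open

~$ stack.push east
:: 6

~$ maze.move east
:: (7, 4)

~$ maze.sense north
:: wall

~$ stack.pop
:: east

~$ maze.move west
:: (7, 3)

~$ stack.pop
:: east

~$ maze.move west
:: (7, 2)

~$ stack.pop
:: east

~$ maze.move west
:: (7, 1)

~$ stack.pop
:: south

~$ maze.move north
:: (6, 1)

~$ stack.pop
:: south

~$ maze.move north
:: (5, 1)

~$ stack.pop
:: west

~$ maze.move east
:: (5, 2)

~$ maze.sense north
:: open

~$ stack.push north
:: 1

~$ maze.move north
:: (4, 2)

~$ maze.sense north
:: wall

~$ maze.sense east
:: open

~$ stack.push east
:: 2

~$ maze.move east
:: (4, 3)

~$ maze.sense north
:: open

~$ stack.push north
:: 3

~$ maze.move north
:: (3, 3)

~$ maze.sense north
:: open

~$ stack.push north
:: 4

~$ maze.move north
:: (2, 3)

~$ maze.sense west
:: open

~$ stack.push west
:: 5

~$ maze.move west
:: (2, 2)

~$ maze.sense north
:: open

~$ stack.push north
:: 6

~$ maze.move north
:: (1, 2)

~$ maze.sense west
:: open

~$ stack.push west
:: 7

~$ maze.move west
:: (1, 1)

~$ maze.sense north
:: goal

~$ maze.move north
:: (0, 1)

Answer: (0, 1)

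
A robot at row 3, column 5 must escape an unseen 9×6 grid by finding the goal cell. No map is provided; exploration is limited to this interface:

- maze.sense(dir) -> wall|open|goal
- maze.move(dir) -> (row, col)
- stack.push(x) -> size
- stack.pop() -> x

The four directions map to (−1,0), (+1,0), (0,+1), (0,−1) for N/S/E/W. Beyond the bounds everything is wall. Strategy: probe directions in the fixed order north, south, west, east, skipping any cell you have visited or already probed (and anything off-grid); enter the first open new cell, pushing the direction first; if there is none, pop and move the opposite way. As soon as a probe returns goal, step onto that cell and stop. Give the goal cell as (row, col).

Step: sense[dir=north]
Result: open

Step: push[x=north]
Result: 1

Step: move[dir=north]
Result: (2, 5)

Step: sense[dir=north]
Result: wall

Step: sense[dir=west]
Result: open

Step: push[x=west]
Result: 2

Step: move[dir=west]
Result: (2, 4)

Step: sense[dir=north]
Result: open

Step: push[x=north]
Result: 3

Step: move[dir=north]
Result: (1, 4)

Step: sense[dir=north]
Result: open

Step: push[x=north]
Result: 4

Step: move[dir=north]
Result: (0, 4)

Step: sense[dir=west]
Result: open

Step: push[x=west]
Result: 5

Step: move[dir=west]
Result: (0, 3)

Step: sense[dir=south]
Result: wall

Step: sense[dir=west]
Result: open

Step: push[x=west]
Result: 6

Step: move[dir=west]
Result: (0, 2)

Step: sense[dir=south]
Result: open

Step: push[x=south]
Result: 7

Step: move[dir=south]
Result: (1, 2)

Step: sense[dir=south]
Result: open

Step: push[x=south]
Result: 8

Step: move[dir=south]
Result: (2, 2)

Step: sense[dir=south]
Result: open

Step: push[x=south]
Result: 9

Step: move[dir=south]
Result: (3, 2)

Step: sense[dir=south]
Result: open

Step: push[x=south]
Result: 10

Step: move[dir=south]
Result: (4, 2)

Step: sense[dir=south]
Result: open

Step: push[x=south]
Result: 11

Step: move[dir=south]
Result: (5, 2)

Step: sense[dir=south]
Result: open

Step: push[x=south]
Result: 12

Step: move[dir=south]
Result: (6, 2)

Step: sense[dir=south]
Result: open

Step: push[x=south]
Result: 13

Step: move[dir=south]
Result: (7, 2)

Step: sense[dir=south]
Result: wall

Step: sense[dir=west]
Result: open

Step: push[x=west]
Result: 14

Step: move[dir=west]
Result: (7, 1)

Step: sense[dir=north]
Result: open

Step: push[x=north]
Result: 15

Step: move[dir=north]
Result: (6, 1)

Step: sense[dir=north]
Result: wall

Step: sense[dir=west]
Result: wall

Step: pop[]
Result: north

Step: move[dir=south]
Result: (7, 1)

Step: sense[dir=south]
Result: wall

Step: sense[dir=west]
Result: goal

Step: move[dir=west]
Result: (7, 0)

Answer: (7, 0)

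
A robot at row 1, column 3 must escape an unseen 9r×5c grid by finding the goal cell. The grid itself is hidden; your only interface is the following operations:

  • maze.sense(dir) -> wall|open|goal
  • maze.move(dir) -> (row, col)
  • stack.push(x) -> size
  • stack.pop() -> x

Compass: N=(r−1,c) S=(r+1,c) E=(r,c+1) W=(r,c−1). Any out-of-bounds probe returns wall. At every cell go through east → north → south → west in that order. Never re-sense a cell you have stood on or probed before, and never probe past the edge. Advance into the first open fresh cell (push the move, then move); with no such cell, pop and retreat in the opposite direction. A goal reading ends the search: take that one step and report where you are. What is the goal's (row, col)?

·→ maze.sense(dir→east)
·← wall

·→ maze.sense(dir→north)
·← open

·→ stack.push(x→north)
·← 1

·→ maze.move(dir→north)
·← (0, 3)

·→ maze.sense(dir→east)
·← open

·→ stack.push(x→east)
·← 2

·→ maze.move(dir→east)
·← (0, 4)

·→ stack.pop()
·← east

·→ maze.move(dir→west)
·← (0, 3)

·→ maze.sense(dir→west)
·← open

·→ stack.push(x→west)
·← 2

·→ maze.move(dir→west)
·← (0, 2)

·→ maze.sense(dir→south)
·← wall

·→ maze.sense(dir→west)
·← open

·→ stack.push(x→west)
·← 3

·→ maze.move(dir→west)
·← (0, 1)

·→ maze.sense(dir→south)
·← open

·→ stack.push(x→south)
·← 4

·→ maze.move(dir→south)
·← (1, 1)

·→ maze.sense(dir→south)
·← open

·→ stack.push(x→south)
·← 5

·→ maze.move(dir→south)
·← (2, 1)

·→ maze.sense(dir→east)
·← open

·→ stack.push(x→east)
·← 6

·→ maze.move(dir→east)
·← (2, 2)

·→ maze.sense(dir→east)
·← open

·→ stack.push(x→east)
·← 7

·→ maze.move(dir→east)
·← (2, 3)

·→ maze.sense(dir→east)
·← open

·→ stack.push(x→east)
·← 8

·→ maze.move(dir→east)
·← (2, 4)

·→ maze.sense(dir→south)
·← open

·→ stack.push(x→south)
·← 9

·→ maze.move(dir→south)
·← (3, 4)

·→ maze.sense(dir→south)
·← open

·→ stack.push(x→south)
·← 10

·→ maze.move(dir→south)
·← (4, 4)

·→ maze.sense(dir→south)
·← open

·→ stack.push(x→south)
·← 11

·→ maze.move(dir→south)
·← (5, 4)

·→ maze.sense(dir→south)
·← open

·→ stack.push(x→south)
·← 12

·→ maze.move(dir→south)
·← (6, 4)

·→ maze.sense(dir→south)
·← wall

·→ maze.sense(dir→west)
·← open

·→ stack.push(x→west)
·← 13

·→ maze.move(dir→west)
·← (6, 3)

·→ maze.sense(dir→north)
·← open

·→ stack.push(x→north)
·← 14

·→ maze.move(dir→north)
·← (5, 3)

·→ maze.sense(dir→north)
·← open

·→ stack.push(x→north)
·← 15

·→ maze.move(dir→north)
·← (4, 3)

·→ maze.sense(dir→north)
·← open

·→ stack.push(x→north)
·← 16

·→ maze.move(dir→north)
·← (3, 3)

·→ maze.sense(dir→west)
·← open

·→ stack.push(x→west)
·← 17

·→ maze.move(dir→west)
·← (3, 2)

·→ maze.sense(dir→south)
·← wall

·→ maze.sense(dir→west)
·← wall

·→ stack.pop()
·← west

·→ maze.move(dir→east)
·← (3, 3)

·→ stack.pop()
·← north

·→ maze.move(dir→south)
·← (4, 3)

·→ stack.pop()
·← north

·→ maze.move(dir→south)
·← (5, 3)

·→ maze.sense(dir→west)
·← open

·→ stack.push(x→west)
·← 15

·→ maze.move(dir→west)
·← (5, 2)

·→ maze.sense(dir→south)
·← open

·→ stack.push(x→south)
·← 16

·→ maze.move(dir→south)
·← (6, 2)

·→ maze.sense(dir→south)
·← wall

·→ maze.sense(dir→west)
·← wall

·→ stack.pop()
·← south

·→ maze.move(dir→north)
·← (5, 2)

·→ maze.sense(dir→west)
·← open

·→ stack.push(x→west)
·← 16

·→ maze.move(dir→west)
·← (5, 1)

·→ maze.sense(dir→north)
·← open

·→ stack.push(x→north)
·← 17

·→ maze.move(dir→north)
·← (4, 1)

·→ maze.sense(dir→west)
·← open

·→ stack.push(x→west)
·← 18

·→ maze.move(dir→west)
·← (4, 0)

·→ maze.sense(dir→north)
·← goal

·→ maze.move(dir→north)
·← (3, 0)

Answer: (3, 0)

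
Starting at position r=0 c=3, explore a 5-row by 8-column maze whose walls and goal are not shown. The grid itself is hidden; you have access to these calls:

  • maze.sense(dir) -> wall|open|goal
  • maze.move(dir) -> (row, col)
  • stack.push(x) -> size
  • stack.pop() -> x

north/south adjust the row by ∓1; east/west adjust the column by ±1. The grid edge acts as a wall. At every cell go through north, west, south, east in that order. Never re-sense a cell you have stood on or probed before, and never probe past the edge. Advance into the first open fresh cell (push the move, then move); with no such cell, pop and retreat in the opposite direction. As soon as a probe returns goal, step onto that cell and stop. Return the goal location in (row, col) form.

CALL maze.sense[dir=west]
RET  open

CALL stack.push[x=west]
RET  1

CALL maze.move[dir=west]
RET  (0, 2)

CALL maze.sense[dir=west]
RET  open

CALL stack.push[x=west]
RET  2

CALL maze.move[dir=west]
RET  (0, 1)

CALL maze.sense[dir=west]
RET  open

CALL stack.push[x=west]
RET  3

CALL maze.move[dir=west]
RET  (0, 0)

CALL maze.sense[dir=south]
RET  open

CALL stack.push[x=south]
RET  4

CALL maze.move[dir=south]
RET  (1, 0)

CALL maze.sense[dir=south]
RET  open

CALL stack.push[x=south]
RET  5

CALL maze.move[dir=south]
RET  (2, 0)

CALL maze.sense[dir=south]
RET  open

CALL stack.push[x=south]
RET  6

CALL maze.move[dir=south]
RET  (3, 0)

CALL maze.sense[dir=south]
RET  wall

CALL maze.sense[dir=east]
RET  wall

CALL stack.pop[]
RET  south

CALL maze.move[dir=north]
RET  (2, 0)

CALL maze.sense[dir=east]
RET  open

CALL stack.push[x=east]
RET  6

CALL maze.move[dir=east]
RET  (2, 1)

CALL maze.sense[dir=north]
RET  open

CALL stack.push[x=north]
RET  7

CALL maze.move[dir=north]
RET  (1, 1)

CALL maze.sense[dir=east]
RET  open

CALL stack.push[x=east]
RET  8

CALL maze.move[dir=east]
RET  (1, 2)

CALL maze.sense[dir=south]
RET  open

CALL stack.push[x=south]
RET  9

CALL maze.move[dir=south]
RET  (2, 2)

CALL maze.sense[dir=south]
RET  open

CALL stack.push[x=south]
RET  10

CALL maze.move[dir=south]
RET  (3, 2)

CALL maze.sense[dir=south]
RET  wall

CALL maze.sense[dir=east]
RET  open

CALL stack.push[x=east]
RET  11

CALL maze.move[dir=east]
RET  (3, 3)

CALL maze.sense[dir=north]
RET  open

CALL stack.push[x=north]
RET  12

CALL maze.move[dir=north]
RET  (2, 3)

CALL maze.sense[dir=north]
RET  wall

CALL maze.sense[dir=east]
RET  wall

CALL stack.pop[]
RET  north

CALL maze.move[dir=south]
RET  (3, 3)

CALL maze.sense[dir=south]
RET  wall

CALL maze.sense[dir=east]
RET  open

CALL stack.push[x=east]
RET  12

CALL maze.move[dir=east]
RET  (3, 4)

CALL maze.sense[dir=south]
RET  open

CALL stack.push[x=south]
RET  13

CALL maze.move[dir=south]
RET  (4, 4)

CALL maze.sense[dir=east]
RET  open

CALL stack.push[x=east]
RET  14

CALL maze.move[dir=east]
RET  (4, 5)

CALL maze.sense[dir=north]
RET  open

CALL stack.push[x=north]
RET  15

CALL maze.move[dir=north]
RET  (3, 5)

CALL maze.sense[dir=north]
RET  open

CALL stack.push[x=north]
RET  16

CALL maze.move[dir=north]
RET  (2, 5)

CALL maze.sense[dir=north]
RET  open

CALL stack.push[x=north]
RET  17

CALL maze.move[dir=north]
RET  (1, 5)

CALL maze.sense[dir=north]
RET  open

CALL stack.push[x=north]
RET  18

CALL maze.move[dir=north]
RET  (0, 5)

CALL maze.sense[dir=west]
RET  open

CALL stack.push[x=west]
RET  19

CALL maze.move[dir=west]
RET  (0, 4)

CALL maze.sense[dir=south]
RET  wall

CALL stack.pop[]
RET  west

CALL maze.move[dir=east]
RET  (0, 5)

CALL maze.sense[dir=east]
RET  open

CALL stack.push[x=east]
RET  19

CALL maze.move[dir=east]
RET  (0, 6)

CALL maze.sense[dir=south]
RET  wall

CALL maze.sense[dir=east]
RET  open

CALL stack.push[x=east]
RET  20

CALL maze.move[dir=east]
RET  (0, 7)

CALL maze.sense[dir=south]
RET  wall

CALL stack.pop[]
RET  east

CALL maze.move[dir=west]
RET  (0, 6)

CALL stack.pop[]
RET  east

CALL maze.move[dir=west]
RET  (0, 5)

CALL stack.pop[]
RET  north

CALL maze.move[dir=south]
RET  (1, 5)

CALL stack.pop[]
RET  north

CALL maze.move[dir=south]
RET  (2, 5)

CALL maze.sense[dir=east]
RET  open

CALL stack.push[x=east]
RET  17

CALL maze.move[dir=east]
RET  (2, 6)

CALL maze.sense[dir=south]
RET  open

CALL stack.push[x=south]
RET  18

CALL maze.move[dir=south]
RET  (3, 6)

CALL maze.sense[dir=south]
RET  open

CALL stack.push[x=south]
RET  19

CALL maze.move[dir=south]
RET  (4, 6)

CALL maze.sense[dir=east]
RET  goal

CALL maze.move[dir=east]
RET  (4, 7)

Answer: (4, 7)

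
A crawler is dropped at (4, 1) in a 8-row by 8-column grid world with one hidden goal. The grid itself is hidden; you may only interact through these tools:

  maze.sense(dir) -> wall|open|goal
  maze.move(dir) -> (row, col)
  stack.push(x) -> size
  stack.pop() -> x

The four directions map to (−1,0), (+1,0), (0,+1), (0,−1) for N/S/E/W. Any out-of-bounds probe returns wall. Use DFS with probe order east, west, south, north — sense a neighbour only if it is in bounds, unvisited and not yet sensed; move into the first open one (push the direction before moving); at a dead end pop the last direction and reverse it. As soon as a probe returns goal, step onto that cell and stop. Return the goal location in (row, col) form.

Do: sense[dir=east]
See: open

Do: push[x=east]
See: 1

Do: move[dir=east]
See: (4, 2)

Do: sense[dir=east]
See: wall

Do: sense[dir=south]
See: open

Do: push[x=south]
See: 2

Do: move[dir=south]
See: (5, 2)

Do: sense[dir=east]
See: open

Do: push[x=east]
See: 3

Do: move[dir=east]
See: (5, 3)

Do: sense[dir=east]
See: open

Do: push[x=east]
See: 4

Do: move[dir=east]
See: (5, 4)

Do: sense[dir=east]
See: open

Do: push[x=east]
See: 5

Do: move[dir=east]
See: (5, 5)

Do: sense[dir=east]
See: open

Do: push[x=east]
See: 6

Do: move[dir=east]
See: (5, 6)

Do: sense[dir=east]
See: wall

Do: sense[dir=south]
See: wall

Do: sense[dir=north]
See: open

Do: push[x=north]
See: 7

Do: move[dir=north]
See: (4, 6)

Do: sense[dir=east]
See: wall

Do: sense[dir=west]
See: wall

Do: sense[dir=north]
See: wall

Do: pop[]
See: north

Do: move[dir=south]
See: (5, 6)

Do: pop[]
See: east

Do: move[dir=west]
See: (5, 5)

Do: sense[dir=south]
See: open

Do: push[x=south]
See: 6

Do: move[dir=south]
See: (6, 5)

Do: sense[dir=west]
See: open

Do: push[x=west]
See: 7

Do: move[dir=west]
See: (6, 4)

Do: sense[dir=west]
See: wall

Do: sense[dir=south]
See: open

Do: push[x=south]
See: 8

Do: move[dir=south]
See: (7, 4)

Do: sense[dir=east]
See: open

Do: push[x=east]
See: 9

Do: move[dir=east]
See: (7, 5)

Do: sense[dir=east]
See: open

Do: push[x=east]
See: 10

Do: move[dir=east]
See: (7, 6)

Do: sense[dir=east]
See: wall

Do: pop[]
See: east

Do: move[dir=west]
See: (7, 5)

Do: pop[]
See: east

Do: move[dir=west]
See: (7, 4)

Do: sense[dir=west]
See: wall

Do: pop[]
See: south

Do: move[dir=north]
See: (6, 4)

Do: pop[]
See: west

Do: move[dir=east]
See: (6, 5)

Do: pop[]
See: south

Do: move[dir=north]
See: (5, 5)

Do: pop[]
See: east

Do: move[dir=west]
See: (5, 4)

Do: sense[dir=north]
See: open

Do: push[x=north]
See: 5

Do: move[dir=north]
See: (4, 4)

Do: sense[dir=north]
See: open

Do: push[x=north]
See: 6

Do: move[dir=north]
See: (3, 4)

Do: sense[dir=east]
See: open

Do: push[x=east]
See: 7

Do: move[dir=east]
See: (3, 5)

Do: sense[dir=north]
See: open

Do: push[x=north]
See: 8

Do: move[dir=north]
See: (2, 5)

Do: sense[dir=east]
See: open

Do: push[x=east]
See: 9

Do: move[dir=east]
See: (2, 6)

Do: sense[dir=east]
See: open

Do: push[x=east]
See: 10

Do: move[dir=east]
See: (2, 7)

Do: sense[dir=south]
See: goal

Do: move[dir=south]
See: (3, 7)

Answer: (3, 7)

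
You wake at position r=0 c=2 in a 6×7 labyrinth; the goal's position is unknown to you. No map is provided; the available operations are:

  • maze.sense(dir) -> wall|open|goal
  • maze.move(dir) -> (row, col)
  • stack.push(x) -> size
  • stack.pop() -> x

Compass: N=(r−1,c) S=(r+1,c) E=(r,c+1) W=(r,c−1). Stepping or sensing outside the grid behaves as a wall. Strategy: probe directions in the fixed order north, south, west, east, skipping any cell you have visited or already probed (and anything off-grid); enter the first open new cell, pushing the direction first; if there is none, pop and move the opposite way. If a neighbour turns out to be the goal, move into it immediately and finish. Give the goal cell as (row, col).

Do: sense[dir: south]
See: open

Do: push[x: south]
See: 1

Do: move[dir: south]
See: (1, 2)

Do: sense[dir: south]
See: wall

Do: sense[dir: west]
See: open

Do: push[x: west]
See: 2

Do: move[dir: west]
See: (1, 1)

Do: sense[dir: north]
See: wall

Do: sense[dir: south]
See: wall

Do: sense[dir: west]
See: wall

Do: pop[]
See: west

Do: move[dir: east]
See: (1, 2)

Do: sense[dir: east]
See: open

Do: push[x: east]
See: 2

Do: move[dir: east]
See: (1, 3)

Do: sense[dir: north]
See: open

Do: push[x: north]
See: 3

Do: move[dir: north]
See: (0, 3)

Do: sense[dir: east]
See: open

Do: push[x: east]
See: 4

Do: move[dir: east]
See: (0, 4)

Do: sense[dir: south]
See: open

Do: push[x: south]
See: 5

Do: move[dir: south]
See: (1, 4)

Do: sense[dir: south]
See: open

Do: push[x: south]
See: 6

Do: move[dir: south]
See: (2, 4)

Do: sense[dir: south]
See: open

Do: push[x: south]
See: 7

Do: move[dir: south]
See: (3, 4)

Do: sense[dir: south]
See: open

Do: push[x: south]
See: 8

Do: move[dir: south]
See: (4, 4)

Do: sense[dir: south]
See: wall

Do: sense[dir: west]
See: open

Do: push[x: west]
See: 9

Do: move[dir: west]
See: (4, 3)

Do: sense[dir: north]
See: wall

Do: sense[dir: south]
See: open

Do: push[x: south]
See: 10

Do: move[dir: south]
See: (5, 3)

Do: sense[dir: west]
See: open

Do: push[x: west]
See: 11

Do: move[dir: west]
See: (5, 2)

Do: sense[dir: north]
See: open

Do: push[x: north]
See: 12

Do: move[dir: north]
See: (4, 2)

Do: sense[dir: north]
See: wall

Do: sense[dir: west]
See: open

Do: push[x: west]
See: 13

Do: move[dir: west]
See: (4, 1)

Do: sense[dir: north]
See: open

Do: push[x: north]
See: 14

Do: move[dir: north]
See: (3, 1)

Do: sense[dir: west]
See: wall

Do: pop[]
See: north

Do: move[dir: south]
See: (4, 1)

Do: sense[dir: south]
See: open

Do: push[x: south]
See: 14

Do: move[dir: south]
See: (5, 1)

Do: sense[dir: west]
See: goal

Do: move[dir: west]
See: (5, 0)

Answer: (5, 0)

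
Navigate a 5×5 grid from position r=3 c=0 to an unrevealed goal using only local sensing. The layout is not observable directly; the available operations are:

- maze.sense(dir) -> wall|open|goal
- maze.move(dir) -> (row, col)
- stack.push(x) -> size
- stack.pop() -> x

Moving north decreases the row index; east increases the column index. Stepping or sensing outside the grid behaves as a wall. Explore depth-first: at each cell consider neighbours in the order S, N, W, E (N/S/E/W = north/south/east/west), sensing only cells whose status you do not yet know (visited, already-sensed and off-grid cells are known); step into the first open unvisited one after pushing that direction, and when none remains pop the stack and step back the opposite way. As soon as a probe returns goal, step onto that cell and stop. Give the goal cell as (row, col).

CALL maze.sense[south]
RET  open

CALL stack.push[south]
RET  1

CALL maze.move[south]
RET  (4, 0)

CALL maze.sense[east]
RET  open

CALL stack.push[east]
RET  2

CALL maze.move[east]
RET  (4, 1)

CALL maze.sense[north]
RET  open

CALL stack.push[north]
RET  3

CALL maze.move[north]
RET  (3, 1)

CALL maze.sense[north]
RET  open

CALL stack.push[north]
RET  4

CALL maze.move[north]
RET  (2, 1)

CALL maze.sense[north]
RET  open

CALL stack.push[north]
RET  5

CALL maze.move[north]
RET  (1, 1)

CALL maze.sense[north]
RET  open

CALL stack.push[north]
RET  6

CALL maze.move[north]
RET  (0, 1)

CALL maze.sense[west]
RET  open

CALL stack.push[west]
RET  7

CALL maze.move[west]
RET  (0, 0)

CALL maze.sense[south]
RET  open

CALL stack.push[south]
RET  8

CALL maze.move[south]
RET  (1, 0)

CALL maze.sense[south]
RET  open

CALL stack.push[south]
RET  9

CALL maze.move[south]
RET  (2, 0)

CALL stack.pop[]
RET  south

CALL maze.move[north]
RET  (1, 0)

CALL stack.pop[]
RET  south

CALL maze.move[north]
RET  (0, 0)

CALL stack.pop[]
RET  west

CALL maze.move[east]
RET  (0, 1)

CALL maze.sense[east]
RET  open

CALL stack.push[east]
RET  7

CALL maze.move[east]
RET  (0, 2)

CALL maze.sense[south]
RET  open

CALL stack.push[south]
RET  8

CALL maze.move[south]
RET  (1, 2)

CALL maze.sense[south]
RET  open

CALL stack.push[south]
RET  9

CALL maze.move[south]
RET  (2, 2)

CALL maze.sense[south]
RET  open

CALL stack.push[south]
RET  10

CALL maze.move[south]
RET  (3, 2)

CALL maze.sense[south]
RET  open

CALL stack.push[south]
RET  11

CALL maze.move[south]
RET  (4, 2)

CALL maze.sense[east]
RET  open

CALL stack.push[east]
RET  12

CALL maze.move[east]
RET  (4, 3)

CALL maze.sense[north]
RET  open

CALL stack.push[north]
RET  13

CALL maze.move[north]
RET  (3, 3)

CALL maze.sense[north]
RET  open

CALL stack.push[north]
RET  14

CALL maze.move[north]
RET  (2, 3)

CALL maze.sense[north]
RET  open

CALL stack.push[north]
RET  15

CALL maze.move[north]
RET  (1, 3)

CALL maze.sense[north]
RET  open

CALL stack.push[north]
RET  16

CALL maze.move[north]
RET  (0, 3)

CALL maze.sense[east]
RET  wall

CALL stack.pop[]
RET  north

CALL maze.move[south]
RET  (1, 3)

CALL maze.sense[east]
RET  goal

CALL maze.move[east]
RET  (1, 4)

Answer: (1, 4)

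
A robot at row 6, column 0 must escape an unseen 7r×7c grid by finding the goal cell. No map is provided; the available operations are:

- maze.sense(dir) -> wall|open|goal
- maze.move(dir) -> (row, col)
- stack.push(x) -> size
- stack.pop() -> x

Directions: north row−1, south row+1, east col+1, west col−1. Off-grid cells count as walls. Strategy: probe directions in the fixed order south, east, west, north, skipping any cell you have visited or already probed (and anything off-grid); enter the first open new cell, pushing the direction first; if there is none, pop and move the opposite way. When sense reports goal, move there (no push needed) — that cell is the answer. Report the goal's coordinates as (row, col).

! 1. maze.sense(dir→east) ~> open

! 2. stack.push(x→east) ~> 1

! 3. maze.move(dir→east) ~> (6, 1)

! 4. maze.sense(dir→east) ~> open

! 5. stack.push(x→east) ~> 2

! 6. maze.move(dir→east) ~> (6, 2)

! 7. maze.sense(dir→east) ~> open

! 8. stack.push(x→east) ~> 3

! 9. maze.move(dir→east) ~> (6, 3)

! 10. maze.sense(dir→east) ~> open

! 11. stack.push(x→east) ~> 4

! 12. maze.move(dir→east) ~> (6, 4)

! 13. maze.sense(dir→east) ~> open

! 14. stack.push(x→east) ~> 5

! 15. maze.move(dir→east) ~> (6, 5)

! 16. maze.sense(dir→east) ~> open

! 17. stack.push(x→east) ~> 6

! 18. maze.move(dir→east) ~> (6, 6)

! 19. maze.sense(dir→north) ~> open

! 20. stack.push(x→north) ~> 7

! 21. maze.move(dir→north) ~> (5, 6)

! 22. maze.sense(dir→west) ~> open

! 23. stack.push(x→west) ~> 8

! 24. maze.move(dir→west) ~> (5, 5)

! 25. maze.sense(dir→west) ~> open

! 26. stack.push(x→west) ~> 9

! 27. maze.move(dir→west) ~> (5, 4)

! 28. maze.sense(dir→west) ~> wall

! 29. maze.sense(dir→north) ~> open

! 30. stack.push(x→north) ~> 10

! 31. maze.move(dir→north) ~> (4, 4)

! 32. maze.sense(dir→east) ~> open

! 33. stack.push(x→east) ~> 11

! 34. maze.move(dir→east) ~> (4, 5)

! 35. maze.sense(dir→east) ~> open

! 36. stack.push(x→east) ~> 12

! 37. maze.move(dir→east) ~> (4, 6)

! 38. maze.sense(dir→north) ~> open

! 39. stack.push(x→north) ~> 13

! 40. maze.move(dir→north) ~> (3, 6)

! 41. maze.sense(dir→west) ~> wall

! 42. maze.sense(dir→north) ~> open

! 43. stack.push(x→north) ~> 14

! 44. maze.move(dir→north) ~> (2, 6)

! 45. maze.sense(dir→west) ~> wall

! 46. maze.sense(dir→north) ~> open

! 47. stack.push(x→north) ~> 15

! 48. maze.move(dir→north) ~> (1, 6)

! 49. maze.sense(dir→west) ~> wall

! 50. maze.sense(dir→north) ~> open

! 51. stack.push(x→north) ~> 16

! 52. maze.move(dir→north) ~> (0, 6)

! 53. maze.sense(dir→west) ~> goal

! 54. maze.move(dir→west) ~> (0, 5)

Answer: (0, 5)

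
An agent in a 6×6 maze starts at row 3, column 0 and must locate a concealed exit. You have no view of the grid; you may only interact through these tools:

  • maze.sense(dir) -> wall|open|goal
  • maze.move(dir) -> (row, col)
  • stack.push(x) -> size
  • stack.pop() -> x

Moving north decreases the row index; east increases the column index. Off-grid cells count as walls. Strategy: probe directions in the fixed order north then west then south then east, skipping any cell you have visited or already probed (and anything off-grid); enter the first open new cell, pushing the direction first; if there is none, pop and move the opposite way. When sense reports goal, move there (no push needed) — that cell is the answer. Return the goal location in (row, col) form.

Act: sense[dir: north]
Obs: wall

Act: sense[dir: south]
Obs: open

Act: push[x: south]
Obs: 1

Act: move[dir: south]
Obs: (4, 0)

Act: sense[dir: south]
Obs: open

Act: push[x: south]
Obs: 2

Act: move[dir: south]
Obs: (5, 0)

Act: sense[dir: east]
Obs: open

Act: push[x: east]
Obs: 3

Act: move[dir: east]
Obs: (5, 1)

Act: sense[dir: north]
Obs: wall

Act: sense[dir: east]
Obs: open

Act: push[x: east]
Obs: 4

Act: move[dir: east]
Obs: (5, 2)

Act: sense[dir: north]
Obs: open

Act: push[x: north]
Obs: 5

Act: move[dir: north]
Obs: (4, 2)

Act: sense[dir: north]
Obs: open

Act: push[x: north]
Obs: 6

Act: move[dir: north]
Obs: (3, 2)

Act: sense[dir: north]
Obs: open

Act: push[x: north]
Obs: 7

Act: move[dir: north]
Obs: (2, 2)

Act: sense[dir: north]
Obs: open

Act: push[x: north]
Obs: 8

Act: move[dir: north]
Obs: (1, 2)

Act: sense[dir: north]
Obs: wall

Act: sense[dir: west]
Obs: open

Act: push[x: west]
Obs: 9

Act: move[dir: west]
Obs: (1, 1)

Act: sense[dir: north]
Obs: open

Act: push[x: north]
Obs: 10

Act: move[dir: north]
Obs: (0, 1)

Act: sense[dir: west]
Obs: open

Act: push[x: west]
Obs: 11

Act: move[dir: west]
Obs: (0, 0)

Act: sense[dir: south]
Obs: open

Act: push[x: south]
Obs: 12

Act: move[dir: south]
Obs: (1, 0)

Act: pop[]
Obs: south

Act: move[dir: north]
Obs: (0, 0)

Act: pop[]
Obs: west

Act: move[dir: east]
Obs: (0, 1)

Act: pop[]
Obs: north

Act: move[dir: south]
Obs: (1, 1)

Act: sense[dir: south]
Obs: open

Act: push[x: south]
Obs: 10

Act: move[dir: south]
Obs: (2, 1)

Act: sense[dir: south]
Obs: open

Act: push[x: south]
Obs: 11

Act: move[dir: south]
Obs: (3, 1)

Act: pop[]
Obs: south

Act: move[dir: north]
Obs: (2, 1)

Act: pop[]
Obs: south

Act: move[dir: north]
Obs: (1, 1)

Act: pop[]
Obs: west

Act: move[dir: east]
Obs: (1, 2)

Act: sense[dir: east]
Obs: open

Act: push[x: east]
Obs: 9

Act: move[dir: east]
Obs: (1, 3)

Act: sense[dir: north]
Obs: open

Act: push[x: north]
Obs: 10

Act: move[dir: north]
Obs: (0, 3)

Act: sense[dir: east]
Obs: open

Act: push[x: east]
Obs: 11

Act: move[dir: east]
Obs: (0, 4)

Act: sense[dir: south]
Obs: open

Act: push[x: south]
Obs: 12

Act: move[dir: south]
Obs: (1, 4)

Act: sense[dir: south]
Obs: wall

Act: sense[dir: east]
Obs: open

Act: push[x: east]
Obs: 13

Act: move[dir: east]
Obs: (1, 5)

Act: sense[dir: north]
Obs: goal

Act: move[dir: north]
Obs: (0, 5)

Answer: (0, 5)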